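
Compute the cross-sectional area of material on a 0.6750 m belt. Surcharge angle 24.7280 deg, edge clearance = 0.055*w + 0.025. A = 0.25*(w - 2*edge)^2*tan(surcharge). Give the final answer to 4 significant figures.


edge = 0.055*0.6750 + 0.025 = 0.062125 m
ew = 0.6750 - 2*0.062125 = 0.55075 m
A = 0.25 * 0.55075^2 * tan(24.7280 deg)
A = 0.03492 m^2


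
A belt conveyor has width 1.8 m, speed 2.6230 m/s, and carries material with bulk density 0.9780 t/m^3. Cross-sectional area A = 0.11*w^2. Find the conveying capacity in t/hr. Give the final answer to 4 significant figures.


A = 0.11 * 1.8^2 = 0.3564 m^2
C = 0.3564 * 2.6230 * 0.9780 * 3600
C = 3291 t/hr


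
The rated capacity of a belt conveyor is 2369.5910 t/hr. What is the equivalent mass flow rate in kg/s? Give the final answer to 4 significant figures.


m_dot = 2369.5910 * 1000 / 3600
m_dot = 658.2 kg/s


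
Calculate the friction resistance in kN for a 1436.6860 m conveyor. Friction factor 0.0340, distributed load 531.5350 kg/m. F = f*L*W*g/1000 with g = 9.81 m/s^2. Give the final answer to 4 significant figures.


F = 0.0340 * 1436.6860 * 531.5350 * 9.81 / 1000
F = 254.7 kN


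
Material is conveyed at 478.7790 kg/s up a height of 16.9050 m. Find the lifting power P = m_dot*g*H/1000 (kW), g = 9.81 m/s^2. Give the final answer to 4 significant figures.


P = 478.7790 * 9.81 * 16.9050 / 1000
P = 79.40 kW


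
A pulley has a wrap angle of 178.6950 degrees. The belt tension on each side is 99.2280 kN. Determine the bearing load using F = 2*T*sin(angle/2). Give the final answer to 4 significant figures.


F = 2 * 99.2280 * sin(178.6950/2 deg)
F = 198.4 kN


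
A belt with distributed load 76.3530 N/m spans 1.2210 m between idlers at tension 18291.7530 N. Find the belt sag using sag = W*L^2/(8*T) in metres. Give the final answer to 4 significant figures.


sag = 76.3530 * 1.2210^2 / (8 * 18291.7530)
sag = 0.0007779 m


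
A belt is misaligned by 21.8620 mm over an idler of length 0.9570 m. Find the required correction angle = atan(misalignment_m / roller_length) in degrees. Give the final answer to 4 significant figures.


misalign_m = 21.8620 / 1000 = 0.021862 m
angle = atan(0.021862 / 0.9570)
angle = 1.309 deg


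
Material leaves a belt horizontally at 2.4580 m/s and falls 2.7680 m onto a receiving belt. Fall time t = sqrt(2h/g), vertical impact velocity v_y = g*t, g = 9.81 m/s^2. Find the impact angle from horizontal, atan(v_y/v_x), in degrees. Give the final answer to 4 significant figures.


t = sqrt(2*2.7680/9.81) = 0.751214 s
v_y = 9.81 * 0.751214 = 7.36941 m/s
angle = atan(7.36941 / 2.4580) = 71.55 deg


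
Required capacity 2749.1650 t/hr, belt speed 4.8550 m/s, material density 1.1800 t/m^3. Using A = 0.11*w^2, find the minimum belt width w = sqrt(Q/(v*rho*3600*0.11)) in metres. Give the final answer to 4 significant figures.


A_req = 2749.1650 / (4.8550 * 1.1800 * 3600) = 0.133299 m^2
w = sqrt(0.133299 / 0.11)
w = 1.101 m


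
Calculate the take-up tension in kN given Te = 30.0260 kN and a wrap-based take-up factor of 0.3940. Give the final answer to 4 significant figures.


T_tu = 30.0260 * 0.3940
T_tu = 11.83 kN


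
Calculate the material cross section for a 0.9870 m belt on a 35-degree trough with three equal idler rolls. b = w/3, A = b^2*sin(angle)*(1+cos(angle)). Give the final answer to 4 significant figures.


b = 0.9870/3 = 0.329 m
A = 0.329^2 * sin(35 deg) * (1 + cos(35 deg))
A = 0.1129 m^2


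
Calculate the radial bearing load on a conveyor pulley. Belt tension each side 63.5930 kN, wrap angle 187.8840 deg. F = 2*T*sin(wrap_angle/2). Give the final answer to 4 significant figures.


F = 2 * 63.5930 * sin(187.8840/2 deg)
F = 126.9 kN


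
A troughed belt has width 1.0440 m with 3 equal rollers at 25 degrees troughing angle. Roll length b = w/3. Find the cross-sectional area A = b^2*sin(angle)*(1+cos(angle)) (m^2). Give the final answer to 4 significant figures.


b = 1.0440/3 = 0.348 m
A = 0.348^2 * sin(25 deg) * (1 + cos(25 deg))
A = 0.09757 m^2


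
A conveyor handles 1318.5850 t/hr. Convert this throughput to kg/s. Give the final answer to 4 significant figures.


m_dot = 1318.5850 * 1000 / 3600
m_dot = 366.3 kg/s


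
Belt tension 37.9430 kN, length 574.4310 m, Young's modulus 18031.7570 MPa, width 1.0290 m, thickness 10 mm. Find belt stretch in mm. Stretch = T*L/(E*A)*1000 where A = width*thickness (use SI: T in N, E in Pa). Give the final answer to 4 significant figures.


A = 1.0290 * 0.01 = 0.01029 m^2
Stretch = 37.9430*1000 * 574.4310 / (18031.7570e6 * 0.01029) * 1000
Stretch = 117.5 mm


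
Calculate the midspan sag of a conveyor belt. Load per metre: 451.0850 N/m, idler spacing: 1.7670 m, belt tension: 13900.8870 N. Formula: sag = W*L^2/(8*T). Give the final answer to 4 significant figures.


sag = 451.0850 * 1.7670^2 / (8 * 13900.8870)
sag = 0.01266 m


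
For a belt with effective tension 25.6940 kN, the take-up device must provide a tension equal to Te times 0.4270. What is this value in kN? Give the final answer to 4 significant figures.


T_tu = 25.6940 * 0.4270
T_tu = 10.97 kN


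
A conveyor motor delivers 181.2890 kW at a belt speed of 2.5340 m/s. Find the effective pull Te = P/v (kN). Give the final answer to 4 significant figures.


Te = P / v = 181.2890 / 2.5340
Te = 71.54 kN


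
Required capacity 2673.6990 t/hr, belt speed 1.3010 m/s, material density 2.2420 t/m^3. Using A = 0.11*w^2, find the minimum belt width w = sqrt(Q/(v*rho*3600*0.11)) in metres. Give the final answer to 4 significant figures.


A_req = 2673.6990 / (1.3010 * 2.2420 * 3600) = 0.254623 m^2
w = sqrt(0.254623 / 0.11)
w = 1.521 m


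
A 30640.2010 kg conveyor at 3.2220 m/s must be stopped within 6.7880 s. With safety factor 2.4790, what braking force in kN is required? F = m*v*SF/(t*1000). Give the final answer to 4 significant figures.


F = 30640.2010 * 3.2220 / 6.7880 * 2.4790 / 1000
F = 36.05 kN


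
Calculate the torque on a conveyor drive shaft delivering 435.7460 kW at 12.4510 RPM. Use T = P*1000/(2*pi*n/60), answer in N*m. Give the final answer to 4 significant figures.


omega = 2*pi*12.4510/60 = 1.30387 rad/s
T = 435.7460*1000 / 1.30387
T = 334200 N*m


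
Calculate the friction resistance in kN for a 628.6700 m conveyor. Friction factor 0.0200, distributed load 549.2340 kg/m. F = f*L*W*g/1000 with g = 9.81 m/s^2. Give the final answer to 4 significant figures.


F = 0.0200 * 628.6700 * 549.2340 * 9.81 / 1000
F = 67.75 kN


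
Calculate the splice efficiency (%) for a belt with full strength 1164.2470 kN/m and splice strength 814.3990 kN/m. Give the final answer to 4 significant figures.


Eff = 814.3990 / 1164.2470 * 100
Eff = 69.95 %


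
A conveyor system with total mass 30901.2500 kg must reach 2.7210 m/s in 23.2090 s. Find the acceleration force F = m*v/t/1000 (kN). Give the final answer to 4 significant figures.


F = 30901.2500 * 2.7210 / 23.2090 / 1000
F = 3.623 kN


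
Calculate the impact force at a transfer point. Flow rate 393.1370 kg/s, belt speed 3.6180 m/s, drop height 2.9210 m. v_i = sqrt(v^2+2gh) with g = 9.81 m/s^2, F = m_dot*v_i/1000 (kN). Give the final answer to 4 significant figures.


v_i = sqrt(3.6180^2 + 2*9.81*2.9210) = 8.39047 m/s
F = 393.1370 * 8.39047 / 1000
F = 3.299 kN


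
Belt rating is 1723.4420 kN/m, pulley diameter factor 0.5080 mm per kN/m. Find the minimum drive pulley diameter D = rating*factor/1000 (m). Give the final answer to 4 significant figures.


D = 1723.4420 * 0.5080 / 1000
D = 0.8755 m


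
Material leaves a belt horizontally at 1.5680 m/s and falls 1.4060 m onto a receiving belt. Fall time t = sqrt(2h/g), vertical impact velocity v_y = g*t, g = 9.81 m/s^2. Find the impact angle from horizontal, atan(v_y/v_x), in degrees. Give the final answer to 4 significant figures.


t = sqrt(2*1.4060/9.81) = 0.535394 s
v_y = 9.81 * 0.535394 = 5.25222 m/s
angle = atan(5.25222 / 1.5680) = 73.38 deg


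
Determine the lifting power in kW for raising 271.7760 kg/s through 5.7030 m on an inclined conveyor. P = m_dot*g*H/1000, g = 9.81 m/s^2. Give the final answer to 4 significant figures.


P = 271.7760 * 9.81 * 5.7030 / 1000
P = 15.20 kW


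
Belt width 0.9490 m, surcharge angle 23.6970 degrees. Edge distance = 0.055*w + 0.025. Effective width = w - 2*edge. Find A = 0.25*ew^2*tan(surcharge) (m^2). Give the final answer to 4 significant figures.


edge = 0.055*0.9490 + 0.025 = 0.077195 m
ew = 0.9490 - 2*0.077195 = 0.79461 m
A = 0.25 * 0.79461^2 * tan(23.6970 deg)
A = 0.06928 m^2


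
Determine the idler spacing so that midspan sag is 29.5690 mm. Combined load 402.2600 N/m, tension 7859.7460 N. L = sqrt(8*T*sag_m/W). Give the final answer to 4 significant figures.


sag = 29.5690/1000 = 0.029569 m
L = sqrt(8 * 7859.7460 * 0.029569 / 402.2600)
L = 2.150 m


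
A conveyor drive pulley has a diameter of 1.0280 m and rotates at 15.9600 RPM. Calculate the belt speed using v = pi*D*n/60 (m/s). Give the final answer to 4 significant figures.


v = pi * 1.0280 * 15.9600 / 60
v = 0.8591 m/s


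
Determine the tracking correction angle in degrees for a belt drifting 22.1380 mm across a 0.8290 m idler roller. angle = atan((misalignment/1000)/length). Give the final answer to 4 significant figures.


misalign_m = 22.1380 / 1000 = 0.022138 m
angle = atan(0.022138 / 0.8290)
angle = 1.530 deg


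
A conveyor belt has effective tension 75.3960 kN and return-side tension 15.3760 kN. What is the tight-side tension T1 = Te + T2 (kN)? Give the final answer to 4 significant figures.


T1 = Te + T2 = 75.3960 + 15.3760
T1 = 90.77 kN


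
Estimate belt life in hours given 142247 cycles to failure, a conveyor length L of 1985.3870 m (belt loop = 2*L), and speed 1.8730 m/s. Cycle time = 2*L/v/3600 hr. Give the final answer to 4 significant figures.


cycle_time = 2 * 1985.3870 / 1.8730 / 3600 = 0.588891 hr
life = 142247 * 0.588891 = 83770 hours


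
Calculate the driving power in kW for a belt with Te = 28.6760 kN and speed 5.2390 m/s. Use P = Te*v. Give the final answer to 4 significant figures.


P = Te * v = 28.6760 * 5.2390
P = 150.2 kW


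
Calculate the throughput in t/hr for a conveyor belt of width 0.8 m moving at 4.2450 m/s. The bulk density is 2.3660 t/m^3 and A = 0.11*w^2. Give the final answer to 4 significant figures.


A = 0.11 * 0.8^2 = 0.0704 m^2
C = 0.0704 * 4.2450 * 2.3660 * 3600
C = 2545 t/hr


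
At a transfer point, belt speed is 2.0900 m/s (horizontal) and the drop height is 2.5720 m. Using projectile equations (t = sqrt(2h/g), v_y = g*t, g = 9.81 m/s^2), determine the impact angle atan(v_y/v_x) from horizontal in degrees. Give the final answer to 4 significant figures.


t = sqrt(2*2.5720/9.81) = 0.724129 s
v_y = 9.81 * 0.724129 = 7.10371 m/s
angle = atan(7.10371 / 2.0900) = 73.61 deg


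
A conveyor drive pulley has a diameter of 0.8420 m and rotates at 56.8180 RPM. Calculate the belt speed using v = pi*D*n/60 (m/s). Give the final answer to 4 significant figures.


v = pi * 0.8420 * 56.8180 / 60
v = 2.505 m/s


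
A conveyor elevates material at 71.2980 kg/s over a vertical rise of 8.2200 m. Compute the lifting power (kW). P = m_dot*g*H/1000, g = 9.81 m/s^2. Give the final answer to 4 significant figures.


P = 71.2980 * 9.81 * 8.2200 / 1000
P = 5.749 kW


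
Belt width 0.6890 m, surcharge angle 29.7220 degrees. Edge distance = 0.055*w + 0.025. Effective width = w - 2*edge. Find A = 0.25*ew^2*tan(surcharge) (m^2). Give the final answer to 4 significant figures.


edge = 0.055*0.6890 + 0.025 = 0.062895 m
ew = 0.6890 - 2*0.062895 = 0.56321 m
A = 0.25 * 0.56321^2 * tan(29.7220 deg)
A = 0.04527 m^2


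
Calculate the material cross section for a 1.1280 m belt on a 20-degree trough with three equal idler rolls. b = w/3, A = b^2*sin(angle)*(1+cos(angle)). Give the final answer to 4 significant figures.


b = 1.1280/3 = 0.376 m
A = 0.376^2 * sin(20 deg) * (1 + cos(20 deg))
A = 0.09379 m^2


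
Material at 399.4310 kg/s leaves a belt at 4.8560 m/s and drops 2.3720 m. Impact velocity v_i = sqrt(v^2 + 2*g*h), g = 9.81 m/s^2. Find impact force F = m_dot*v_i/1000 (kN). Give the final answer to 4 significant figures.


v_i = sqrt(4.8560^2 + 2*9.81*2.3720) = 8.37373 m/s
F = 399.4310 * 8.37373 / 1000
F = 3.345 kN


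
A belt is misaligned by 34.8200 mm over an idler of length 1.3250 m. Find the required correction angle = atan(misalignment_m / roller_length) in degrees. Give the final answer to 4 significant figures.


misalign_m = 34.8200 / 1000 = 0.034820 m
angle = atan(0.034820 / 1.3250)
angle = 1.505 deg


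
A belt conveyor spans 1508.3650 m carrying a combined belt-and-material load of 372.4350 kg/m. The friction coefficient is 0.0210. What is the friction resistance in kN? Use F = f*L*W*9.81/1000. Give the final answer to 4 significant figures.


F = 0.0210 * 1508.3650 * 372.4350 * 9.81 / 1000
F = 115.7 kN


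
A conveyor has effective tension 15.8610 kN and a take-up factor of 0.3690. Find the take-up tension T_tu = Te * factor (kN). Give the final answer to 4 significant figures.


T_tu = 15.8610 * 0.3690
T_tu = 5.853 kN


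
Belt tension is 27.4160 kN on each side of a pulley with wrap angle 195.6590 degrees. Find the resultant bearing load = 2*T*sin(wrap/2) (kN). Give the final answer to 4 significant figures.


F = 2 * 27.4160 * sin(195.6590/2 deg)
F = 54.32 kN


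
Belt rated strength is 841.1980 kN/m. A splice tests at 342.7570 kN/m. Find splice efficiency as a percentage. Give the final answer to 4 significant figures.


Eff = 342.7570 / 841.1980 * 100
Eff = 40.75 %


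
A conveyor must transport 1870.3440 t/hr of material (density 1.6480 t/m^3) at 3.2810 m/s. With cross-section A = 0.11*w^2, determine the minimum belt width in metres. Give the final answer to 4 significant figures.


A_req = 1870.3440 / (3.2810 * 1.6480 * 3600) = 0.096085 m^2
w = sqrt(0.096085 / 0.11)
w = 0.9346 m


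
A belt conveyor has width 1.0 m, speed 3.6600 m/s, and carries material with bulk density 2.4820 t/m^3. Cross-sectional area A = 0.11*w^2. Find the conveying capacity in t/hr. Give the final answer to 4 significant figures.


A = 0.11 * 1.0^2 = 0.11 m^2
C = 0.11 * 3.6600 * 2.4820 * 3600
C = 3597 t/hr


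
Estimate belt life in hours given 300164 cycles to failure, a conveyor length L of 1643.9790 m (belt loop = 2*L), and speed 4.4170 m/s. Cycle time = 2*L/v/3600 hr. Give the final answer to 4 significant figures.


cycle_time = 2 * 1643.9790 / 4.4170 / 3600 = 0.206774 hr
life = 300164 * 0.206774 = 62070 hours


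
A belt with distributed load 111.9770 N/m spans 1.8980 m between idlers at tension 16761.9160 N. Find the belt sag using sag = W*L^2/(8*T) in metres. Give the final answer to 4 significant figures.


sag = 111.9770 * 1.8980^2 / (8 * 16761.9160)
sag = 0.003008 m


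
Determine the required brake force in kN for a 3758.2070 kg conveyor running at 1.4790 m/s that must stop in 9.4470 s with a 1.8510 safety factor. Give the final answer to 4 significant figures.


F = 3758.2070 * 1.4790 / 9.4470 * 1.8510 / 1000
F = 1.089 kN


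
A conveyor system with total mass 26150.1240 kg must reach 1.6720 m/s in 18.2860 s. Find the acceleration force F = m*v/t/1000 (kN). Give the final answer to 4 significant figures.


F = 26150.1240 * 1.6720 / 18.2860 / 1000
F = 2.391 kN


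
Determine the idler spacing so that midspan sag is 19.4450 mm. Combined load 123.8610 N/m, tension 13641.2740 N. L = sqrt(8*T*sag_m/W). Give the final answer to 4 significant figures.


sag = 19.4450/1000 = 0.019445 m
L = sqrt(8 * 13641.2740 * 0.019445 / 123.8610)
L = 4.139 m


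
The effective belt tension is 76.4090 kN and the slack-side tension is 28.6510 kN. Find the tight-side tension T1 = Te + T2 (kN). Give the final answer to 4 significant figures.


T1 = Te + T2 = 76.4090 + 28.6510
T1 = 105.1 kN


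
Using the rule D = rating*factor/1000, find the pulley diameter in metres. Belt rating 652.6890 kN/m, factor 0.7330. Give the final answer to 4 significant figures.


D = 652.6890 * 0.7330 / 1000
D = 0.4784 m


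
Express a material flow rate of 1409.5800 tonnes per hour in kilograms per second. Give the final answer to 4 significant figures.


m_dot = 1409.5800 * 1000 / 3600
m_dot = 391.6 kg/s


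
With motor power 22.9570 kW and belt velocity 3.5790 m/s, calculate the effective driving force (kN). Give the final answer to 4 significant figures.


Te = P / v = 22.9570 / 3.5790
Te = 6.414 kN


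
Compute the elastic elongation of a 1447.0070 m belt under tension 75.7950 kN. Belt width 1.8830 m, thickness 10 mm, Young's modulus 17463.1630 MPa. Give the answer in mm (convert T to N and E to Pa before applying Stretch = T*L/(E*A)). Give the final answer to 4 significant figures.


A = 1.8830 * 0.01 = 0.01883 m^2
Stretch = 75.7950*1000 * 1447.0070 / (17463.1630e6 * 0.01883) * 1000
Stretch = 333.5 mm


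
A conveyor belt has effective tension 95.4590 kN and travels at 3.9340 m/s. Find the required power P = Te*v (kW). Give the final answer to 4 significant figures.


P = Te * v = 95.4590 * 3.9340
P = 375.5 kW


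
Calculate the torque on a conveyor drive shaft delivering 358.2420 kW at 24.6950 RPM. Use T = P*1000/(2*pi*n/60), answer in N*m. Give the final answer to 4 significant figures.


omega = 2*pi*24.6950/60 = 2.58605 rad/s
T = 358.2420*1000 / 2.58605
T = 138500 N*m


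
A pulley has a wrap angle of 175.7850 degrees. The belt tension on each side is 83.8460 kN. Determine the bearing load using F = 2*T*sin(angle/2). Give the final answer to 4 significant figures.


F = 2 * 83.8460 * sin(175.7850/2 deg)
F = 167.6 kN


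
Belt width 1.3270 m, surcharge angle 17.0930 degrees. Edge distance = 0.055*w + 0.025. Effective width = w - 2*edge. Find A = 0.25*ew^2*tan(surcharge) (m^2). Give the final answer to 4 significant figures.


edge = 0.055*1.3270 + 0.025 = 0.097985 m
ew = 1.3270 - 2*0.097985 = 1.13103 m
A = 0.25 * 1.13103^2 * tan(17.0930 deg)
A = 0.09834 m^2


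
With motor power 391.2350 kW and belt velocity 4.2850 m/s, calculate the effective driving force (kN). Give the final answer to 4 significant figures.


Te = P / v = 391.2350 / 4.2850
Te = 91.30 kN


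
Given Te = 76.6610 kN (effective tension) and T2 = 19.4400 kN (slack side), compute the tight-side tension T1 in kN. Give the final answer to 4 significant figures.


T1 = Te + T2 = 76.6610 + 19.4400
T1 = 96.10 kN


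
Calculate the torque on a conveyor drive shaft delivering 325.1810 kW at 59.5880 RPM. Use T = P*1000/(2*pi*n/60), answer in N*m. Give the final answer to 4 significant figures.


omega = 2*pi*59.5880/60 = 6.24004 rad/s
T = 325.1810*1000 / 6.24004
T = 52110 N*m


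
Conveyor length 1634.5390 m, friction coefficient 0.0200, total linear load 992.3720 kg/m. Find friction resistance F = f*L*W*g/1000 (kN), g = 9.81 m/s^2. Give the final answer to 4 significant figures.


F = 0.0200 * 1634.5390 * 992.3720 * 9.81 / 1000
F = 318.3 kN


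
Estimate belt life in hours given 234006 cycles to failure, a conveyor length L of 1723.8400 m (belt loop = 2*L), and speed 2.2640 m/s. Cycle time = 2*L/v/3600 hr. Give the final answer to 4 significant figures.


cycle_time = 2 * 1723.8400 / 2.2640 / 3600 = 0.423007 hr
life = 234006 * 0.423007 = 98990 hours


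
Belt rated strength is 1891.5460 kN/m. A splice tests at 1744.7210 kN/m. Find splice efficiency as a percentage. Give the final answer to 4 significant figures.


Eff = 1744.7210 / 1891.5460 * 100
Eff = 92.24 %


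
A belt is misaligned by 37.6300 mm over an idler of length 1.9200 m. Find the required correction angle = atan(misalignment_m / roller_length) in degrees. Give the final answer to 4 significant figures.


misalign_m = 37.6300 / 1000 = 0.037630 m
angle = atan(0.037630 / 1.9200)
angle = 1.123 deg


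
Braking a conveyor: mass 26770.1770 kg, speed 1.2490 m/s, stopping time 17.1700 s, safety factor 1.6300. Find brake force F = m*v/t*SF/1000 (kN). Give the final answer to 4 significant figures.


F = 26770.1770 * 1.2490 / 17.1700 * 1.6300 / 1000
F = 3.174 kN


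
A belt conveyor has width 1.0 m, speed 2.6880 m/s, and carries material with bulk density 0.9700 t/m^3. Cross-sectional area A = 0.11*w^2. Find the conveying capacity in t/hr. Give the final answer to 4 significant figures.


A = 0.11 * 1.0^2 = 0.11 m^2
C = 0.11 * 2.6880 * 0.9700 * 3600
C = 1033 t/hr


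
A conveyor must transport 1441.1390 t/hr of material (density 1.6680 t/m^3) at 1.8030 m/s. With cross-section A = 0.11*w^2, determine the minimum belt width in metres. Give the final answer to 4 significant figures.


A_req = 1441.1390 / (1.8030 * 1.6680 * 3600) = 0.13311 m^2
w = sqrt(0.13311 / 0.11)
w = 1.100 m


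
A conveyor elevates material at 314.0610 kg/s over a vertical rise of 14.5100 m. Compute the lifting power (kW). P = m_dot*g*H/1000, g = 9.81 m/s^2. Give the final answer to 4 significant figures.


P = 314.0610 * 9.81 * 14.5100 / 1000
P = 44.70 kW


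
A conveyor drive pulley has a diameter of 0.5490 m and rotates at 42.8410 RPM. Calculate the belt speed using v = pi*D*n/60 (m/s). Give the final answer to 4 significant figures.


v = pi * 0.5490 * 42.8410 / 60
v = 1.231 m/s


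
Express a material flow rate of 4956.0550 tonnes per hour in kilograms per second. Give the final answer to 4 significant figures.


m_dot = 4956.0550 * 1000 / 3600
m_dot = 1377 kg/s


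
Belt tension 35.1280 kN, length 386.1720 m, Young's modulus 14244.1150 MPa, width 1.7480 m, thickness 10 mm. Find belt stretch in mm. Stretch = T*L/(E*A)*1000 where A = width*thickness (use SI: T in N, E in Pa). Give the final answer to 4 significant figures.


A = 1.7480 * 0.01 = 0.01748 m^2
Stretch = 35.1280*1000 * 386.1720 / (14244.1150e6 * 0.01748) * 1000
Stretch = 54.48 mm


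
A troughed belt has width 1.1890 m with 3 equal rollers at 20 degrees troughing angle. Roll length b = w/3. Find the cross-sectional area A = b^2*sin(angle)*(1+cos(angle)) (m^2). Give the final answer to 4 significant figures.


b = 1.1890/3 = 0.396333 m
A = 0.396333^2 * sin(20 deg) * (1 + cos(20 deg))
A = 0.1042 m^2


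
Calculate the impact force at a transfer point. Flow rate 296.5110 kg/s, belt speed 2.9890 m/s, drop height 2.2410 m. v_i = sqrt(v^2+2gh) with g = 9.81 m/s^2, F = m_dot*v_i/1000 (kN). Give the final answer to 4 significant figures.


v_i = sqrt(2.9890^2 + 2*9.81*2.2410) = 7.27341 m/s
F = 296.5110 * 7.27341 / 1000
F = 2.157 kN


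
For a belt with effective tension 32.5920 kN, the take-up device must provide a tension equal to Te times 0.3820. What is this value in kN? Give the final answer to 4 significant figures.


T_tu = 32.5920 * 0.3820
T_tu = 12.45 kN


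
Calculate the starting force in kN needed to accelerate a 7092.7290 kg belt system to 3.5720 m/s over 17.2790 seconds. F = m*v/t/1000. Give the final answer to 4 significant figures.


F = 7092.7290 * 3.5720 / 17.2790 / 1000
F = 1.466 kN


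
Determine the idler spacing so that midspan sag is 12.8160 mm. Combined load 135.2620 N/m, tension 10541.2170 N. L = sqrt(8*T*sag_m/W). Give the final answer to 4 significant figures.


sag = 12.8160/1000 = 0.012816 m
L = sqrt(8 * 10541.2170 * 0.012816 / 135.2620)
L = 2.827 m


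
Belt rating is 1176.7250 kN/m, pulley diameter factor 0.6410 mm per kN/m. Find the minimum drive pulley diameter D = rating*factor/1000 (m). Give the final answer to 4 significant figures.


D = 1176.7250 * 0.6410 / 1000
D = 0.7543 m


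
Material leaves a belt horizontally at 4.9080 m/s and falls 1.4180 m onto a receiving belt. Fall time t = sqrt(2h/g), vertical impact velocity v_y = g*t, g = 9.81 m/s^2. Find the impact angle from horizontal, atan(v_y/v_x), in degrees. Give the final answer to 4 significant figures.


t = sqrt(2*1.4180/9.81) = 0.537673 s
v_y = 9.81 * 0.537673 = 5.27457 m/s
angle = atan(5.27457 / 4.9080) = 47.06 deg


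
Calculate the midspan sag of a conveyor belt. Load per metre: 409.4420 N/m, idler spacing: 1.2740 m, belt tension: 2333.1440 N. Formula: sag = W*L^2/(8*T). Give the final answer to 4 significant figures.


sag = 409.4420 * 1.2740^2 / (8 * 2333.1440)
sag = 0.03560 m


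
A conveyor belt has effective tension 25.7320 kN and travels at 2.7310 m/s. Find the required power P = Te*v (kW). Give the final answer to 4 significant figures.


P = Te * v = 25.7320 * 2.7310
P = 70.27 kW


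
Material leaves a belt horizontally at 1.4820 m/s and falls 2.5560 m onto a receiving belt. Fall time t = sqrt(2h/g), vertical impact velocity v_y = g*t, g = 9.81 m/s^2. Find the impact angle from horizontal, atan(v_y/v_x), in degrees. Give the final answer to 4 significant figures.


t = sqrt(2*2.5560/9.81) = 0.721873 s
v_y = 9.81 * 0.721873 = 7.08157 m/s
angle = atan(7.08157 / 1.4820) = 78.18 deg


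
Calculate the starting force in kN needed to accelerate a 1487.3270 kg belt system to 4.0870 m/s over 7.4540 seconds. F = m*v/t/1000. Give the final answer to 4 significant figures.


F = 1487.3270 * 4.0870 / 7.4540 / 1000
F = 0.8155 kN


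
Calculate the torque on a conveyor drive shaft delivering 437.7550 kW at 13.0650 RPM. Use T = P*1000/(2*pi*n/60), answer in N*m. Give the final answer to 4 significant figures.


omega = 2*pi*13.0650/60 = 1.36816 rad/s
T = 437.7550*1000 / 1.36816
T = 320000 N*m


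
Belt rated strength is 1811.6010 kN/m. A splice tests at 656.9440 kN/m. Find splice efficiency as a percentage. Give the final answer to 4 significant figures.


Eff = 656.9440 / 1811.6010 * 100
Eff = 36.26 %


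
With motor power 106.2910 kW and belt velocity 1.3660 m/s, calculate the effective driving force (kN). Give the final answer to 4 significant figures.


Te = P / v = 106.2910 / 1.3660
Te = 77.81 kN


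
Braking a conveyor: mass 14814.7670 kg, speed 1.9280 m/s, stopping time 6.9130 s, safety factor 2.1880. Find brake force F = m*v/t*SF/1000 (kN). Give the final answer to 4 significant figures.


F = 14814.7670 * 1.9280 / 6.9130 * 2.1880 / 1000
F = 9.040 kN


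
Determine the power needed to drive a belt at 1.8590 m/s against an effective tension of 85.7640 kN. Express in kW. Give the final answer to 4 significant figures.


P = Te * v = 85.7640 * 1.8590
P = 159.4 kW


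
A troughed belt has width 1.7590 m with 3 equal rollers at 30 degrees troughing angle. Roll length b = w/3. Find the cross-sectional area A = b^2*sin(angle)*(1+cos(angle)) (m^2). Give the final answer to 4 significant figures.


b = 1.7590/3 = 0.586333 m
A = 0.586333^2 * sin(30 deg) * (1 + cos(30 deg))
A = 0.3208 m^2


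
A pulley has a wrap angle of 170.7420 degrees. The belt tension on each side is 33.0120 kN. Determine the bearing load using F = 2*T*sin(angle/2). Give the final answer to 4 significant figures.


F = 2 * 33.0120 * sin(170.7420/2 deg)
F = 65.81 kN


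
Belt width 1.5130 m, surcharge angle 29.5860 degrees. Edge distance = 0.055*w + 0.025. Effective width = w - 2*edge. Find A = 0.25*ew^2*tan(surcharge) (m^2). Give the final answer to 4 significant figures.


edge = 0.055*1.5130 + 0.025 = 0.108215 m
ew = 1.5130 - 2*0.108215 = 1.29657 m
A = 0.25 * 1.29657^2 * tan(29.5860 deg)
A = 0.2386 m^2


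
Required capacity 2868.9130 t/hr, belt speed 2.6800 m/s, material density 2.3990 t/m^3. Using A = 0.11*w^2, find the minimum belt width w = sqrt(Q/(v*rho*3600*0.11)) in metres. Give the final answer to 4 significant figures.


A_req = 2868.9130 / (2.6800 * 2.3990 * 3600) = 0.123951 m^2
w = sqrt(0.123951 / 0.11)
w = 1.062 m


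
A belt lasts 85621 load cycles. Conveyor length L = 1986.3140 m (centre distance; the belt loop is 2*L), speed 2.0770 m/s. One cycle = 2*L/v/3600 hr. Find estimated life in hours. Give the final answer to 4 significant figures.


cycle_time = 2 * 1986.3140 / 2.0770 / 3600 = 0.531299 hr
life = 85621 * 0.531299 = 45490 hours


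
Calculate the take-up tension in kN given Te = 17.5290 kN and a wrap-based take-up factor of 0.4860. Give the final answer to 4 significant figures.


T_tu = 17.5290 * 0.4860
T_tu = 8.519 kN


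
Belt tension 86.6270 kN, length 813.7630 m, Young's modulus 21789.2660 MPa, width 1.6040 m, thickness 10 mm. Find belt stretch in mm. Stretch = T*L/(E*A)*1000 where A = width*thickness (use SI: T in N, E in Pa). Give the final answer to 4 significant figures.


A = 1.6040 * 0.01 = 0.01604 m^2
Stretch = 86.6270*1000 * 813.7630 / (21789.2660e6 * 0.01604) * 1000
Stretch = 201.7 mm


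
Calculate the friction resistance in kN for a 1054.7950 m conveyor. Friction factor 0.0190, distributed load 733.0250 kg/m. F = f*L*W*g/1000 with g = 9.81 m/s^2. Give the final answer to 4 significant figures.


F = 0.0190 * 1054.7950 * 733.0250 * 9.81 / 1000
F = 144.1 kN


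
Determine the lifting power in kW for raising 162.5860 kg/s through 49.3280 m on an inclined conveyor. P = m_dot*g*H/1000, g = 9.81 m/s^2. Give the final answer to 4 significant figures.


P = 162.5860 * 9.81 * 49.3280 / 1000
P = 78.68 kW


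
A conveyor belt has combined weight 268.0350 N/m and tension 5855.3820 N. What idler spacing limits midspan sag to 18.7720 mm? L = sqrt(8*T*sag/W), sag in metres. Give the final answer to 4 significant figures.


sag = 18.7720/1000 = 0.018772 m
L = sqrt(8 * 5855.3820 * 0.018772 / 268.0350)
L = 1.811 m


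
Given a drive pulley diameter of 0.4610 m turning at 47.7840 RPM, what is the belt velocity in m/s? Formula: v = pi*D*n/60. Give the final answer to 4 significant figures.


v = pi * 0.4610 * 47.7840 / 60
v = 1.153 m/s


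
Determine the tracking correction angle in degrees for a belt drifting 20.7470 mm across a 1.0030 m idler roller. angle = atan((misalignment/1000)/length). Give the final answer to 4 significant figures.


misalign_m = 20.7470 / 1000 = 0.020747 m
angle = atan(0.020747 / 1.0030)
angle = 1.185 deg


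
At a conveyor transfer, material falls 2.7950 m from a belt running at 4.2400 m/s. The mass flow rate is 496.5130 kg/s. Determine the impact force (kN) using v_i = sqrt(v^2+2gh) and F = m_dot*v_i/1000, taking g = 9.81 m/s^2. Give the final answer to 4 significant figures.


v_i = sqrt(4.2400^2 + 2*9.81*2.7950) = 8.5332 m/s
F = 496.5130 * 8.5332 / 1000
F = 4.237 kN


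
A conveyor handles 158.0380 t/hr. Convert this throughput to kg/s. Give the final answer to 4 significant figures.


m_dot = 158.0380 * 1000 / 3600
m_dot = 43.90 kg/s


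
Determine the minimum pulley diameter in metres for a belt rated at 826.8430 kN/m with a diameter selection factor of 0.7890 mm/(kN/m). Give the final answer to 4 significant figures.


D = 826.8430 * 0.7890 / 1000
D = 0.6524 m


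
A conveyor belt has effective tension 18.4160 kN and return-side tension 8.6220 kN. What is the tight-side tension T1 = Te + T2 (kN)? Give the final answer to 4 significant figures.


T1 = Te + T2 = 18.4160 + 8.6220
T1 = 27.04 kN


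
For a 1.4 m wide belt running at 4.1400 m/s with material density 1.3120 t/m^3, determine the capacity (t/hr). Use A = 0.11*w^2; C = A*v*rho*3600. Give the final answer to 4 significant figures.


A = 0.11 * 1.4^2 = 0.2156 m^2
C = 0.2156 * 4.1400 * 1.3120 * 3600
C = 4216 t/hr


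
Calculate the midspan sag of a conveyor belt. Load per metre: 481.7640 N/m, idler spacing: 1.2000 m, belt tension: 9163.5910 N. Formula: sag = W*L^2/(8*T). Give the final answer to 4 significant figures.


sag = 481.7640 * 1.2000^2 / (8 * 9163.5910)
sag = 0.009463 m


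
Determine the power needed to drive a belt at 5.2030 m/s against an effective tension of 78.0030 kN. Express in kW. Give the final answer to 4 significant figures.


P = Te * v = 78.0030 * 5.2030
P = 405.8 kW


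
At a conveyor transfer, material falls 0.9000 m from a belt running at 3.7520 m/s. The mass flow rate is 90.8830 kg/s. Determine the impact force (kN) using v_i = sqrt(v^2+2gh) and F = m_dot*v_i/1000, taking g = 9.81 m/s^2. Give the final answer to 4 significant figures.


v_i = sqrt(3.7520^2 + 2*9.81*0.9000) = 5.63343 m/s
F = 90.8830 * 5.63343 / 1000
F = 0.5120 kN


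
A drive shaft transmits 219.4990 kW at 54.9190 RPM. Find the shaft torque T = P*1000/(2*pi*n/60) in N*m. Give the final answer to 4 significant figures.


omega = 2*pi*54.9190/60 = 5.7511 rad/s
T = 219.4990*1000 / 5.7511
T = 38170 N*m


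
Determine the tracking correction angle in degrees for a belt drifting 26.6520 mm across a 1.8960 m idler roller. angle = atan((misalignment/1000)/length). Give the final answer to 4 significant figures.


misalign_m = 26.6520 / 1000 = 0.026652 m
angle = atan(0.026652 / 1.8960)
angle = 0.8054 deg


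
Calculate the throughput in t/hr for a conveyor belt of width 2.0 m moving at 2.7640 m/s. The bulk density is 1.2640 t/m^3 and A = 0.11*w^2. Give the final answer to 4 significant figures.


A = 0.11 * 2.0^2 = 0.44 m^2
C = 0.44 * 2.7640 * 1.2640 * 3600
C = 5534 t/hr


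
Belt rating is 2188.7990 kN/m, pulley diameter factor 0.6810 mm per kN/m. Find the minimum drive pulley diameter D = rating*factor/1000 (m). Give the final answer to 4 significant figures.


D = 2188.7990 * 0.6810 / 1000
D = 1.491 m


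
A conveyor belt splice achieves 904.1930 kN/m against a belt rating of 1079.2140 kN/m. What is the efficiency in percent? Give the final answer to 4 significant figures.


Eff = 904.1930 / 1079.2140 * 100
Eff = 83.78 %


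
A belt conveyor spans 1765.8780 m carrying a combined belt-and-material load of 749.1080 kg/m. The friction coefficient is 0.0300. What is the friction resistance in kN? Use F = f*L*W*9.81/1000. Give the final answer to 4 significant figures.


F = 0.0300 * 1765.8780 * 749.1080 * 9.81 / 1000
F = 389.3 kN


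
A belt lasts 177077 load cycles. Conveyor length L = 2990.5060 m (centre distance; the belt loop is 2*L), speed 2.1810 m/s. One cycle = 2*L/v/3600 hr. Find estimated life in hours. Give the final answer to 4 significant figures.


cycle_time = 2 * 2990.5060 / 2.1810 / 3600 = 0.761757 hr
life = 177077 * 0.761757 = 134900 hours


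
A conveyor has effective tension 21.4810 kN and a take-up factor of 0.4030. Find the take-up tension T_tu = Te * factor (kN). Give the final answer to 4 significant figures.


T_tu = 21.4810 * 0.4030
T_tu = 8.657 kN


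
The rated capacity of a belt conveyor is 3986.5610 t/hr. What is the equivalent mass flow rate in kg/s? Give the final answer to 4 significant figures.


m_dot = 3986.5610 * 1000 / 3600
m_dot = 1107 kg/s


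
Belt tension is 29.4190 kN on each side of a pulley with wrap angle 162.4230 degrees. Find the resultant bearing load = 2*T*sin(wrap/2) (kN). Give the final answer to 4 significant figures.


F = 2 * 29.4190 * sin(162.4230/2 deg)
F = 58.15 kN


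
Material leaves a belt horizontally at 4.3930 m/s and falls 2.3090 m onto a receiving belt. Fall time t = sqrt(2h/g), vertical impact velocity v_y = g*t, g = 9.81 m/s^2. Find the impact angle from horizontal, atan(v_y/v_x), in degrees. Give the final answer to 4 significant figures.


t = sqrt(2*2.3090/9.81) = 0.686108 s
v_y = 9.81 * 0.686108 = 6.73072 m/s
angle = atan(6.73072 / 4.3930) = 56.87 deg


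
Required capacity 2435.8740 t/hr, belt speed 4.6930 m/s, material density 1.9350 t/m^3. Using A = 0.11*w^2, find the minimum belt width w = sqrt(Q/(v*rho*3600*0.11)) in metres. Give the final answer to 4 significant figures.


A_req = 2435.8740 / (4.6930 * 1.9350 * 3600) = 0.0745111 m^2
w = sqrt(0.0745111 / 0.11)
w = 0.8230 m


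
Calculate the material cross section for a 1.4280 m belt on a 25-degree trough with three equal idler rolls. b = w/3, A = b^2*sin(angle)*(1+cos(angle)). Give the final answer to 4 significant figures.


b = 1.4280/3 = 0.476 m
A = 0.476^2 * sin(25 deg) * (1 + cos(25 deg))
A = 0.1825 m^2


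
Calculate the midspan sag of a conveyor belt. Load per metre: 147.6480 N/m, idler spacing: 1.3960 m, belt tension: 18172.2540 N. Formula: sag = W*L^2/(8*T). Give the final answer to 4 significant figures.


sag = 147.6480 * 1.3960^2 / (8 * 18172.2540)
sag = 0.001979 m


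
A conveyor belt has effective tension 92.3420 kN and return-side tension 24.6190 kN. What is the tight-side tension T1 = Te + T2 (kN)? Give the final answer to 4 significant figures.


T1 = Te + T2 = 92.3420 + 24.6190
T1 = 117.0 kN


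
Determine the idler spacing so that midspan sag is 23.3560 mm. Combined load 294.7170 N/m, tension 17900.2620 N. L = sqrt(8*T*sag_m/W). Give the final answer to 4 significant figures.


sag = 23.3560/1000 = 0.023356 m
L = sqrt(8 * 17900.2620 * 0.023356 / 294.7170)
L = 3.369 m


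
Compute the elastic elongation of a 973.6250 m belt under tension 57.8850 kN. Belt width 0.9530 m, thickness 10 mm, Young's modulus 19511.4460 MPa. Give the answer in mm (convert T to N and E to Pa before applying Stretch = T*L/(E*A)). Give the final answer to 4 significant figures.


A = 0.9530 * 0.01 = 0.00953 m^2
Stretch = 57.8850*1000 * 973.6250 / (19511.4460e6 * 0.00953) * 1000
Stretch = 303.1 mm


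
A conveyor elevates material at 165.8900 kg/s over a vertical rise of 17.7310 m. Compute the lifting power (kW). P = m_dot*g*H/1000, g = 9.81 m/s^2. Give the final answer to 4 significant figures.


P = 165.8900 * 9.81 * 17.7310 / 1000
P = 28.86 kW


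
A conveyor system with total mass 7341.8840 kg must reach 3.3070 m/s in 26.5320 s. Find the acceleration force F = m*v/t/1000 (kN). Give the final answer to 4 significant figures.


F = 7341.8840 * 3.3070 / 26.5320 / 1000
F = 0.9151 kN


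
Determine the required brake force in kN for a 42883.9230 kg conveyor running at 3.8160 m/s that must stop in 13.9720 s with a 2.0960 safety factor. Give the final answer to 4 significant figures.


F = 42883.9230 * 3.8160 / 13.9720 * 2.0960 / 1000
F = 24.55 kN


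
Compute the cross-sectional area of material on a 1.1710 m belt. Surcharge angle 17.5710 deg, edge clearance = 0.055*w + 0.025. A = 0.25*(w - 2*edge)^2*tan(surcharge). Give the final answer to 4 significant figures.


edge = 0.055*1.1710 + 0.025 = 0.089405 m
ew = 1.1710 - 2*0.089405 = 0.99219 m
A = 0.25 * 0.99219^2 * tan(17.5710 deg)
A = 0.07793 m^2


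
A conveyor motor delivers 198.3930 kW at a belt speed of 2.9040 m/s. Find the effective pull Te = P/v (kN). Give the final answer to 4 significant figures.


Te = P / v = 198.3930 / 2.9040
Te = 68.32 kN


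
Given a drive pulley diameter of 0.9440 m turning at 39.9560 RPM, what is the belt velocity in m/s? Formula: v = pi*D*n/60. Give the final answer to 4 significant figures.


v = pi * 0.9440 * 39.9560 / 60
v = 1.975 m/s


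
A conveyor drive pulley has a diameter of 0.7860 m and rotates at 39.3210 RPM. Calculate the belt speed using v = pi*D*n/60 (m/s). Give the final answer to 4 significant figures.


v = pi * 0.7860 * 39.3210 / 60
v = 1.618 m/s


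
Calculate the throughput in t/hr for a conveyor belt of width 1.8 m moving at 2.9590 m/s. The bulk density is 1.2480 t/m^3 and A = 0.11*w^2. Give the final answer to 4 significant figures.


A = 0.11 * 1.8^2 = 0.3564 m^2
C = 0.3564 * 2.9590 * 1.2480 * 3600
C = 4738 t/hr


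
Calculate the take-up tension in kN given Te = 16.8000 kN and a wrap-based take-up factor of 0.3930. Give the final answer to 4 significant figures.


T_tu = 16.8000 * 0.3930
T_tu = 6.602 kN


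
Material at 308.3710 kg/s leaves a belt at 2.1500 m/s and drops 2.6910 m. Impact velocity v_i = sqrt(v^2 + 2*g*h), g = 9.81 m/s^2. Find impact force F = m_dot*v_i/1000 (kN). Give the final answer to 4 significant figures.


v_i = sqrt(2.1500^2 + 2*9.81*2.6910) = 7.57759 m/s
F = 308.3710 * 7.57759 / 1000
F = 2.337 kN


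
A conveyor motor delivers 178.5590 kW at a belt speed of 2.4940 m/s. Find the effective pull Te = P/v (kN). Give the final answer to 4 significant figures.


Te = P / v = 178.5590 / 2.4940
Te = 71.60 kN
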